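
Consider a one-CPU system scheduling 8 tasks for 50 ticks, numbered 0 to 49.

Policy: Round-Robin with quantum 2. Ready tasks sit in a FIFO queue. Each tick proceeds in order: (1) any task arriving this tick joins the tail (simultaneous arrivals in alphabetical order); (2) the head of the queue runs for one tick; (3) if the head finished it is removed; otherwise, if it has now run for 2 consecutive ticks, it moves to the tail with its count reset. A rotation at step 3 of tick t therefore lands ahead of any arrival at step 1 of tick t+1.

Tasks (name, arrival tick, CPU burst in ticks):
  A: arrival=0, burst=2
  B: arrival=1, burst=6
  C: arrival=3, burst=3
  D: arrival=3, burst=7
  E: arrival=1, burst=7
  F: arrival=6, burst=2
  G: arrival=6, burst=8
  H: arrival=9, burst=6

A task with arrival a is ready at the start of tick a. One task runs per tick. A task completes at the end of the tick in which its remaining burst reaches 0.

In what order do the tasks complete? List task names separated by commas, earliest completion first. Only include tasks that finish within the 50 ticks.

t=0: queue=[A] q_used=0 → run A
t=1: queue=[A,B,E] q_used=1 → run A
t=2: queue=[B,E] q_used=0 → run B
t=3: queue=[B,E,C,D] q_used=1 → run B
t=4: queue=[E,C,D,B] q_used=0 → run E
t=5: queue=[E,C,D,B] q_used=1 → run E
t=6: queue=[C,D,B,E,F,G] q_used=0 → run C
t=7: queue=[C,D,B,E,F,G] q_used=1 → run C
t=8: queue=[D,B,E,F,G,C] q_used=0 → run D
t=9: queue=[D,B,E,F,G,C,H] q_used=1 → run D
t=10: queue=[B,E,F,G,C,H,D] q_used=0 → run B
t=11: queue=[B,E,F,G,C,H,D] q_used=1 → run B
t=12: queue=[E,F,G,C,H,D,B] q_used=0 → run E
t=13: queue=[E,F,G,C,H,D,B] q_used=1 → run E
t=14: queue=[F,G,C,H,D,B,E] q_used=0 → run F
t=15: queue=[F,G,C,H,D,B,E] q_used=1 → run F
t=16: queue=[G,C,H,D,B,E] q_used=0 → run G
t=17: queue=[G,C,H,D,B,E] q_used=1 → run G
t=18: queue=[C,H,D,B,E,G] q_used=0 → run C
t=19: queue=[H,D,B,E,G] q_used=0 → run H
t=20: queue=[H,D,B,E,G] q_used=1 → run H
t=21: queue=[D,B,E,G,H] q_used=0 → run D
t=22: queue=[D,B,E,G,H] q_used=1 → run D
t=23: queue=[B,E,G,H,D] q_used=0 → run B
t=24: queue=[B,E,G,H,D] q_used=1 → run B
t=25: queue=[E,G,H,D] q_used=0 → run E
t=26: queue=[E,G,H,D] q_used=1 → run E
t=27: queue=[G,H,D,E] q_used=0 → run G
t=28: queue=[G,H,D,E] q_used=1 → run G
t=29: queue=[H,D,E,G] q_used=0 → run H
t=30: queue=[H,D,E,G] q_used=1 → run H
t=31: queue=[D,E,G,H] q_used=0 → run D
t=32: queue=[D,E,G,H] q_used=1 → run D
t=33: queue=[E,G,H,D] q_used=0 → run E
t=34: queue=[G,H,D] q_used=0 → run G
t=35: queue=[G,H,D] q_used=1 → run G
t=36: queue=[H,D,G] q_used=0 → run H
t=37: queue=[H,D,G] q_used=1 → run H
t=38: queue=[D,G] q_used=0 → run D
t=39: queue=[G] q_used=0 → run G
t=40: queue=[G] q_used=1 → run G
t=41: (idle)
t=42: (idle)
t=43: (idle)
t=44: (idle)
t=45: (idle)
t=46: (idle)
t=47: (idle)
t=48: (idle)
t=49: (idle)

completion order = A, F, C, B, E, H, D, G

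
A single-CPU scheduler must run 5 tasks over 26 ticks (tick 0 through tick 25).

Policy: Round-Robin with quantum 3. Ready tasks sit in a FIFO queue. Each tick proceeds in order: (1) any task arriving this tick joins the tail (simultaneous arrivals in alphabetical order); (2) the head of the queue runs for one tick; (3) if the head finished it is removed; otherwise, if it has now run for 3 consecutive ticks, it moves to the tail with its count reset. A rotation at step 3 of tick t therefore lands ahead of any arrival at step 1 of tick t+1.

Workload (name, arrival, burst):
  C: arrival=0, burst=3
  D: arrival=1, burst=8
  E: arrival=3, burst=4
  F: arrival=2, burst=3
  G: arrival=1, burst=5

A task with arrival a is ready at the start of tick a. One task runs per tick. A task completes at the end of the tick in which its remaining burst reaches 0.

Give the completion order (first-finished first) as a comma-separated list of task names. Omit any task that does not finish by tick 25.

t=0: queue=[C] q_used=0 → run C
t=1: queue=[C,D,G] q_used=1 → run C
t=2: queue=[C,D,G,F] q_used=2 → run C
t=3: queue=[D,G,F,E] q_used=0 → run D
t=4: queue=[D,G,F,E] q_used=1 → run D
t=5: queue=[D,G,F,E] q_used=2 → run D
t=6: queue=[G,F,E,D] q_used=0 → run G
t=7: queue=[G,F,E,D] q_used=1 → run G
t=8: queue=[G,F,E,D] q_used=2 → run G
t=9: queue=[F,E,D,G] q_used=0 → run F
t=10: queue=[F,E,D,G] q_used=1 → run F
t=11: queue=[F,E,D,G] q_used=2 → run F
t=12: queue=[E,D,G] q_used=0 → run E
t=13: queue=[E,D,G] q_used=1 → run E
t=14: queue=[E,D,G] q_used=2 → run E
t=15: queue=[D,G,E] q_used=0 → run D
t=16: queue=[D,G,E] q_used=1 → run D
t=17: queue=[D,G,E] q_used=2 → run D
t=18: queue=[G,E,D] q_used=0 → run G
t=19: queue=[G,E,D] q_used=1 → run G
t=20: queue=[E,D] q_used=0 → run E
t=21: queue=[D] q_used=0 → run D
t=22: queue=[D] q_used=1 → run D
t=23: (idle)
t=24: (idle)
t=25: (idle)

completion order = C, F, G, E, D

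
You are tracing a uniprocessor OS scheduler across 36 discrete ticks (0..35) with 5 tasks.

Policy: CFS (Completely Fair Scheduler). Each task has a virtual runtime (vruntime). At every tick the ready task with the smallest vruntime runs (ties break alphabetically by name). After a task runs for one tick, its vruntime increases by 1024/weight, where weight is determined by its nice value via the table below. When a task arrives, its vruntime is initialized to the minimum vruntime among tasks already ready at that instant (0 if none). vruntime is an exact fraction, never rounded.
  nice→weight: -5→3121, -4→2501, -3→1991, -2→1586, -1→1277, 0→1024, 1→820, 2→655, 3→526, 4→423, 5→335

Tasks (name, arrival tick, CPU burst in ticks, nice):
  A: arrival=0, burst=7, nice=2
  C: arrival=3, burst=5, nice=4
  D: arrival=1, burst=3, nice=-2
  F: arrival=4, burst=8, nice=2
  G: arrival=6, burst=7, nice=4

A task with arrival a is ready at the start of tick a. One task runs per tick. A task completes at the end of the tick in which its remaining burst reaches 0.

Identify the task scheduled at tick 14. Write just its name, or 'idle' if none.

t=0: vr[A=0] → run A
t=1: vr[A=1024/655 D=1024/655] → run A
t=2: vr[A=2048/655 D=1024/655] → run D
t=3: vr[A=2048/655 C=1147392/519415 D=1147392/519415] → run C
t=4: vr[A=2048/655 C=1017227776/219712545 D=1147392/519415 F=1147392/519415] → run D
t=5: vr[A=2048/655 C=1017227776/219712545 D=1482752/519415 F=1147392/519415] → run F
t=6: vr[A=2048/655 C=1017227776/219712545 D=1482752/519415 F=1959424/519415 G=1482752/519415] → run D
t=7: vr[A=2048/655 C=1017227776/219712545 F=1959424/519415 G=1482752/519415] → run G
t=8: vr[A=2048/655 C=1017227776/219712545 F=1959424/519415 G=1159085056/219712545] → run A
t=9: vr[A=3072/655 C=1017227776/219712545 F=1959424/519415 G=1159085056/219712545] → run F
t=10: vr[A=3072/655 C=1017227776/219712545 F=2771456/519415 G=1159085056/219712545] → run C
t=11: vr[A=3072/655 C=1549108736/219712545 F=2771456/519415 G=1159085056/219712545] → run A
t=12: vr[A=4096/655 C=1549108736/219712545 F=2771456/519415 G=1159085056/219712545] → run G
t=13: vr[A=4096/655 C=1549108736/219712545 F=2771456/519415 G=1690966016/219712545] → run F
t=14: vr[A=4096/655 C=1549108736/219712545 F=3583488/519415 G=1690966016/219712545] → run A
t=15: vr[A=1024/131 C=1549108736/219712545 F=3583488/519415 G=1690966016/219712545] → run F
t=16: vr[A=1024/131 C=1549108736/219712545 F=879104/103883 G=1690966016/219712545] → run C
t=17: vr[A=1024/131 C=693663232/73237515 F=879104/103883 G=1690966016/219712545] → run G
t=18: vr[A=1024/131 C=693663232/73237515 F=879104/103883 G=740948992/73237515] → run A
t=19: vr[A=6144/655 C=693663232/73237515 F=879104/103883 G=740948992/73237515] → run F
t=20: vr[A=6144/655 C=693663232/73237515 F=5207552/519415 G=740948992/73237515] → run A
t=21: vr[C=693663232/73237515 F=5207552/519415 G=740948992/73237515] → run C
t=22: vr[C=2612870656/219712545 F=5207552/519415 G=740948992/73237515] → run F
t=23: vr[C=2612870656/219712545 F=6019584/519415 G=740948992/73237515] → run G
t=24: vr[C=2612870656/219712545 F=6019584/519415 G=2754727936/219712545] → run F
t=25: vr[C=2612870656/219712545 F=6831616/519415 G=2754727936/219712545] → run C
t=26: vr[F=6831616/519415 G=2754727936/219712545] → run G
t=27: vr[F=6831616/519415 G=3286608896/219712545] → run F
t=28: vr[G=3286608896/219712545] → run G
t=29: vr[G=1272829952/73237515] → run G
t=30: (idle)
t=31: (idle)
t=32: (idle)
t=33: (idle)
t=34: (idle)
t=35: (idle)

running at tick 14 = A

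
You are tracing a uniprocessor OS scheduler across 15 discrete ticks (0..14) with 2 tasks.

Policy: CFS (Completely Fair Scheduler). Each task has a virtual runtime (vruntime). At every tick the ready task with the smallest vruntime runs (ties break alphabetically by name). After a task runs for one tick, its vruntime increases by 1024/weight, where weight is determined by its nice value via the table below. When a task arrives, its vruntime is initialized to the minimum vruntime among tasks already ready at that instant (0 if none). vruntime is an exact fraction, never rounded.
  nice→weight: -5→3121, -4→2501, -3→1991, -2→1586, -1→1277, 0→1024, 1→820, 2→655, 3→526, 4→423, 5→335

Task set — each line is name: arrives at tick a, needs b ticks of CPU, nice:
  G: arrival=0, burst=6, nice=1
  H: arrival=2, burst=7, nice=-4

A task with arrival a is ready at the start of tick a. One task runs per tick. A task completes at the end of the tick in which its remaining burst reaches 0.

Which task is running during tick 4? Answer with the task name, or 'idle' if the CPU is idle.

t=0: vr[G=0] → run G
t=1: vr[G=256/205] → run G
t=2: vr[G=512/205 H=512/205] → run G
t=3: vr[G=768/205 H=512/205] → run H
t=4: vr[G=768/205 H=36352/12505] → run H
t=5: vr[G=768/205 H=41472/12505] → run H
t=6: vr[G=768/205 H=46592/12505] → run H
t=7: vr[G=768/205 H=51712/12505] → run G
t=8: vr[G=1024/205 H=51712/12505] → run H
t=9: vr[G=1024/205 H=56832/12505] → run H
t=10: vr[G=1024/205 H=61952/12505] → run H
t=11: vr[G=1024/205] → run G
t=12: vr[G=256/41] → run G
t=13: (idle)
t=14: (idle)

running at tick 4 = H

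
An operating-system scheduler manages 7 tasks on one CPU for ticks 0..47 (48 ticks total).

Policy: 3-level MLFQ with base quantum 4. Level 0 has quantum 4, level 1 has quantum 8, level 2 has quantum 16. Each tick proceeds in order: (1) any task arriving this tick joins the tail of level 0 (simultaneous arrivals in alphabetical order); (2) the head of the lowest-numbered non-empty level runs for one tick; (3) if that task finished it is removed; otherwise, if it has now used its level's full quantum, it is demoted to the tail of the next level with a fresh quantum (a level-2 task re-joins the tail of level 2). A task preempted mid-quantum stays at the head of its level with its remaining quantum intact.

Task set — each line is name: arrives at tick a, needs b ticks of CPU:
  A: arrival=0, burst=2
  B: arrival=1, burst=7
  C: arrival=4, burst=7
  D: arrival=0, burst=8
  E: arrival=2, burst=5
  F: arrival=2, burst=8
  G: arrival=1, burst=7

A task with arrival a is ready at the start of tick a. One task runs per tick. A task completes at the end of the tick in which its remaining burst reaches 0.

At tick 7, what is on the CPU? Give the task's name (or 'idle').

running at tick 7 = B

t=0: L0/L1/L2 = AD/-/- → run A
t=1: L0/L1/L2 = ADBG/-/- → run A
t=2: L0/L1/L2 = DBGEF/-/- → run D
t=3: L0/L1/L2 = DBGEF/-/- → run D
t=4: L0/L1/L2 = DBGEFC/-/- → run D
t=5: L0/L1/L2 = DBGEFC/-/- → run D
t=6: L0/L1/L2 = BGEFC/D/- → run B
t=7: L0/L1/L2 = BGEFC/D/- → run B
t=8: L0/L1/L2 = BGEFC/D/- → run B
t=9: L0/L1/L2 = BGEFC/D/- → run B
t=10: L0/L1/L2 = GEFC/DB/- → run G
t=11: L0/L1/L2 = GEFC/DB/- → run G
t=12: L0/L1/L2 = GEFC/DB/- → run G
t=13: L0/L1/L2 = GEFC/DB/- → run G
t=14: L0/L1/L2 = EFC/DBG/- → run E
t=15: L0/L1/L2 = EFC/DBG/- → run E
t=16: L0/L1/L2 = EFC/DBG/- → run E
t=17: L0/L1/L2 = EFC/DBG/- → run E
t=18: L0/L1/L2 = FC/DBGE/- → run F
t=19: L0/L1/L2 = FC/DBGE/- → run F
t=20: L0/L1/L2 = FC/DBGE/- → run F
t=21: L0/L1/L2 = FC/DBGE/- → run F
t=22: L0/L1/L2 = C/DBGEF/- → run C
t=23: L0/L1/L2 = C/DBGEF/- → run C
t=24: L0/L1/L2 = C/DBGEF/- → run C
t=25: L0/L1/L2 = C/DBGEF/- → run C
t=26: L0/L1/L2 = -/DBGEFC/- → run D
t=27: L0/L1/L2 = -/DBGEFC/- → run D
t=28: L0/L1/L2 = -/DBGEFC/- → run D
t=29: L0/L1/L2 = -/DBGEFC/- → run D
t=30: L0/L1/L2 = -/BGEFC/- → run B
t=31: L0/L1/L2 = -/BGEFC/- → run B
t=32: L0/L1/L2 = -/BGEFC/- → run B
t=33: L0/L1/L2 = -/GEFC/- → run G
t=34: L0/L1/L2 = -/GEFC/- → run G
t=35: L0/L1/L2 = -/GEFC/- → run G
t=36: L0/L1/L2 = -/EFC/- → run E
t=37: L0/L1/L2 = -/FC/- → run F
t=38: L0/L1/L2 = -/FC/- → run F
t=39: L0/L1/L2 = -/FC/- → run F
t=40: L0/L1/L2 = -/FC/- → run F
t=41: L0/L1/L2 = -/C/- → run C
t=42: L0/L1/L2 = -/C/- → run C
t=43: L0/L1/L2 = -/C/- → run C
t=44: (idle)
t=45: (idle)
t=46: (idle)
t=47: (idle)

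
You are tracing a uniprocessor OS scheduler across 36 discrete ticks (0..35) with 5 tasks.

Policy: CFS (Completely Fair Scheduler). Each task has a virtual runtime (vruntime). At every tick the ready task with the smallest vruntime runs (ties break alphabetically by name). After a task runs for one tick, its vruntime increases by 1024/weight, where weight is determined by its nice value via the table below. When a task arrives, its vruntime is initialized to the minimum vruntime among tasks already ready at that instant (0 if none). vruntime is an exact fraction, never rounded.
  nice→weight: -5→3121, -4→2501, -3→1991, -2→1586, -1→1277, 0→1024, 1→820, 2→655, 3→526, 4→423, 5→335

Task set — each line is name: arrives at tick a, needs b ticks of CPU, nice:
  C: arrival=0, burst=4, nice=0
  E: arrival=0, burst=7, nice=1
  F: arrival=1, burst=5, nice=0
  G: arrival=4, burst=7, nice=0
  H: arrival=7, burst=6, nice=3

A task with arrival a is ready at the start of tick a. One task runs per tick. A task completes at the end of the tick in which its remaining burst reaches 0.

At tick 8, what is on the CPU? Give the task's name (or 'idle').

t=0: vr[C=0 E=0] → run C
t=1: vr[C=1 E=0 F=0] → run E
t=2: vr[C=1 E=256/205 F=0] → run F
t=3: vr[C=1 E=256/205 F=1] → run C
t=4: vr[C=2 E=256/205 F=1 G=1] → run F
t=5: vr[C=2 E=256/205 F=2 G=1] → run G
t=6: vr[C=2 E=256/205 F=2 G=2] → run E
t=7: vr[C=2 E=512/205 F=2 G=2 H=2] → run C
t=8: vr[C=3 E=512/205 F=2 G=2 H=2] → run F
t=9: vr[C=3 E=512/205 F=3 G=2 H=2] → run G
t=10: vr[C=3 E=512/205 F=3 G=3 H=2] → run H
t=11: vr[C=3 E=512/205 F=3 G=3 H=1038/263] → run E
t=12: vr[C=3 E=768/205 F=3 G=3 H=1038/263] → run C
t=13: vr[E=768/205 F=3 G=3 H=1038/263] → run F
t=14: vr[E=768/205 F=4 G=3 H=1038/263] → run G
t=15: vr[E=768/205 F=4 G=4 H=1038/263] → run E
t=16: vr[E=1024/205 F=4 G=4 H=1038/263] → run H
t=17: vr[E=1024/205 F=4 G=4 H=1550/263] → run F
t=18: vr[E=1024/205 G=4 H=1550/263] → run G
t=19: vr[E=1024/205 G=5 H=1550/263] → run E
t=20: vr[E=256/41 G=5 H=1550/263] → run G
t=21: vr[E=256/41 G=6 H=1550/263] → run H
t=22: vr[E=256/41 G=6 H=2062/263] → run G
t=23: vr[E=256/41 G=7 H=2062/263] → run E
t=24: vr[E=1536/205 G=7 H=2062/263] → run G
t=25: vr[E=1536/205 H=2062/263] → run E
t=26: vr[H=2062/263] → run H
t=27: vr[H=2574/263] → run H
t=28: vr[H=3086/263] → run H
t=29: (idle)
t=30: (idle)
t=31: (idle)
t=32: (idle)
t=33: (idle)
t=34: (idle)
t=35: (idle)

running at tick 8 = F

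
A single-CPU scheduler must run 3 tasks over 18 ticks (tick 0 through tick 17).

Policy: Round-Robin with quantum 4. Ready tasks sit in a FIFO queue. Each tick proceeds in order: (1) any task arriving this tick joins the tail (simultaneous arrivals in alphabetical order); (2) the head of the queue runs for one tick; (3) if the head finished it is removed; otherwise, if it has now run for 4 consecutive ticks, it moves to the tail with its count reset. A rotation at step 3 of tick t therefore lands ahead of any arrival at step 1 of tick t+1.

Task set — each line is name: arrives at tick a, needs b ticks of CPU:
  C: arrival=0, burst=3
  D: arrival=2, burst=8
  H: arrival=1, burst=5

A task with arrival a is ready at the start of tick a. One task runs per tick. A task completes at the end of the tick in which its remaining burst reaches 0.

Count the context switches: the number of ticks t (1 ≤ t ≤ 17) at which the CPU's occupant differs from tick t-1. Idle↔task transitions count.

t=0: queue=[C] q_used=0 → run C
t=1: queue=[C,H] q_used=1 → run C
t=2: queue=[C,H,D] q_used=2 → run C
t=3: queue=[H,D] q_used=0 → run H
t=4: queue=[H,D] q_used=1 → run H
t=5: queue=[H,D] q_used=2 → run H
t=6: queue=[H,D] q_used=3 → run H
t=7: queue=[D,H] q_used=0 → run D
t=8: queue=[D,H] q_used=1 → run D
t=9: queue=[D,H] q_used=2 → run D
t=10: queue=[D,H] q_used=3 → run D
t=11: queue=[H,D] q_used=0 → run H
t=12: queue=[D] q_used=0 → run D
t=13: queue=[D] q_used=1 → run D
t=14: queue=[D] q_used=2 → run D
t=15: queue=[D] q_used=3 → run D
t=16: (idle)
t=17: (idle)

context switches = 5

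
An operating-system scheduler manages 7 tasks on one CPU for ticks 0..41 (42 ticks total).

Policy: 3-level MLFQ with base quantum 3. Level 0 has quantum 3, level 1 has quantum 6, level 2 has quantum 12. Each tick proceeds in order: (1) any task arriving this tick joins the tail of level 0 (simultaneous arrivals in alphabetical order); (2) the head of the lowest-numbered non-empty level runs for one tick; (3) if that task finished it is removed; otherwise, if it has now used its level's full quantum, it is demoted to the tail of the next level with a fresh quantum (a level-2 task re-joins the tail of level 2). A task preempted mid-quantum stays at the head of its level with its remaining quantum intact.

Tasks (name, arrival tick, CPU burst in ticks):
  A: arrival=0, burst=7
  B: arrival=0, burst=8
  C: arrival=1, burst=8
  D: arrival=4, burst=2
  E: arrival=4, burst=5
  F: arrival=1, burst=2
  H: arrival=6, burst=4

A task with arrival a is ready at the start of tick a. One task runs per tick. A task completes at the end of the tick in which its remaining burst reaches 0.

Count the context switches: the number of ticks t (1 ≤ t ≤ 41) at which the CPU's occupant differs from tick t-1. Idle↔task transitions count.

context switches = 12

t=0: L0/L1/L2 = AB/-/- → run A
t=1: L0/L1/L2 = ABCF/-/- → run A
t=2: L0/L1/L2 = ABCF/-/- → run A
t=3: L0/L1/L2 = BCF/A/- → run B
t=4: L0/L1/L2 = BCFDE/A/- → run B
t=5: L0/L1/L2 = BCFDE/A/- → run B
t=6: L0/L1/L2 = CFDEH/AB/- → run C
t=7: L0/L1/L2 = CFDEH/AB/- → run C
t=8: L0/L1/L2 = CFDEH/AB/- → run C
t=9: L0/L1/L2 = FDEH/ABC/- → run F
t=10: L0/L1/L2 = FDEH/ABC/- → run F
t=11: L0/L1/L2 = DEH/ABC/- → run D
t=12: L0/L1/L2 = DEH/ABC/- → run D
t=13: L0/L1/L2 = EH/ABC/- → run E
t=14: L0/L1/L2 = EH/ABC/- → run E
t=15: L0/L1/L2 = EH/ABC/- → run E
t=16: L0/L1/L2 = H/ABCE/- → run H
t=17: L0/L1/L2 = H/ABCE/- → run H
t=18: L0/L1/L2 = H/ABCE/- → run H
t=19: L0/L1/L2 = -/ABCEH/- → run A
t=20: L0/L1/L2 = -/ABCEH/- → run A
t=21: L0/L1/L2 = -/ABCEH/- → run A
t=22: L0/L1/L2 = -/ABCEH/- → run A
t=23: L0/L1/L2 = -/BCEH/- → run B
t=24: L0/L1/L2 = -/BCEH/- → run B
t=25: L0/L1/L2 = -/BCEH/- → run B
t=26: L0/L1/L2 = -/BCEH/- → run B
t=27: L0/L1/L2 = -/BCEH/- → run B
t=28: L0/L1/L2 = -/CEH/- → run C
t=29: L0/L1/L2 = -/CEH/- → run C
t=30: L0/L1/L2 = -/CEH/- → run C
t=31: L0/L1/L2 = -/CEH/- → run C
t=32: L0/L1/L2 = -/CEH/- → run C
t=33: L0/L1/L2 = -/EH/- → run E
t=34: L0/L1/L2 = -/EH/- → run E
t=35: L0/L1/L2 = -/H/- → run H
t=36: (idle)
t=37: (idle)
t=38: (idle)
t=39: (idle)
t=40: (idle)
t=41: (idle)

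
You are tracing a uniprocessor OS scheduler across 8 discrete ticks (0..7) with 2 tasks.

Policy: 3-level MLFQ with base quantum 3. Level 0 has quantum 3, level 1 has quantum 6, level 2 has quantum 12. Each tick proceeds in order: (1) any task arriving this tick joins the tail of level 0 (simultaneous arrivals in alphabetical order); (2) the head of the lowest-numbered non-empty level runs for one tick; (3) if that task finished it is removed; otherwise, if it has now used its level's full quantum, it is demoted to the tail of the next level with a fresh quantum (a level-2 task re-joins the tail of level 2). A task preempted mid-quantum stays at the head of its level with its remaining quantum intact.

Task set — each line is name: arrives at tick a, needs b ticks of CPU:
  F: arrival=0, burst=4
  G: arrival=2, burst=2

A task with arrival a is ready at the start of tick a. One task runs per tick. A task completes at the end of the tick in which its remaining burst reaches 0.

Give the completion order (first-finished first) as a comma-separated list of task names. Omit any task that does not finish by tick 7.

completion order = G, F

t=0: L0/L1/L2 = F/-/- → run F
t=1: L0/L1/L2 = F/-/- → run F
t=2: L0/L1/L2 = FG/-/- → run F
t=3: L0/L1/L2 = G/F/- → run G
t=4: L0/L1/L2 = G/F/- → run G
t=5: L0/L1/L2 = -/F/- → run F
t=6: (idle)
t=7: (idle)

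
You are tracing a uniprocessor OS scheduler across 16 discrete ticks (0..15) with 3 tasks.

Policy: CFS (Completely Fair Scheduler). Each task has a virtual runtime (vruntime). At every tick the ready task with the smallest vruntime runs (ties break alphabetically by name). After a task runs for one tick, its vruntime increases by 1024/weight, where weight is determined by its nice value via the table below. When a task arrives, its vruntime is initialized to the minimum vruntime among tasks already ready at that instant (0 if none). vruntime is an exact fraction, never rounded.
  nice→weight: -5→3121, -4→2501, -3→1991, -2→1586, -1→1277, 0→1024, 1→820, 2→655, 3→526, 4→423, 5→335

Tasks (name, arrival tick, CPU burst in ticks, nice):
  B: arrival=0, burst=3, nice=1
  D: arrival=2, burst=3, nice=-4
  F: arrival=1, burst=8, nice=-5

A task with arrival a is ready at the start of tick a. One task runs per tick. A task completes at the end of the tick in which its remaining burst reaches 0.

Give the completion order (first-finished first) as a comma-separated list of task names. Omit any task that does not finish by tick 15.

t=0: vr[B=0] → run B
t=1: vr[B=256/205 F=256/205] → run B
t=2: vr[B=512/205 D=256/205 F=256/205] → run D
t=3: vr[B=512/205 D=20736/12505 F=256/205] → run F
t=4: vr[B=512/205 D=20736/12505 F=1008896/639805] → run F
t=5: vr[B=512/205 D=20736/12505 F=1218816/639805] → run D
t=6: vr[B=512/205 D=25856/12505 F=1218816/639805] → run F
t=7: vr[B=512/205 D=25856/12505 F=1428736/639805] → run D
t=8: vr[B=512/205 F=1428736/639805] → run F
t=9: vr[B=512/205 F=1638656/639805] → run B
t=10: vr[F=1638656/639805] → run F
t=11: vr[F=1848576/639805] → run F
t=12: vr[F=2058496/639805] → run F
t=13: vr[F=2268416/639805] → run F
t=14: (idle)
t=15: (idle)

completion order = D, B, F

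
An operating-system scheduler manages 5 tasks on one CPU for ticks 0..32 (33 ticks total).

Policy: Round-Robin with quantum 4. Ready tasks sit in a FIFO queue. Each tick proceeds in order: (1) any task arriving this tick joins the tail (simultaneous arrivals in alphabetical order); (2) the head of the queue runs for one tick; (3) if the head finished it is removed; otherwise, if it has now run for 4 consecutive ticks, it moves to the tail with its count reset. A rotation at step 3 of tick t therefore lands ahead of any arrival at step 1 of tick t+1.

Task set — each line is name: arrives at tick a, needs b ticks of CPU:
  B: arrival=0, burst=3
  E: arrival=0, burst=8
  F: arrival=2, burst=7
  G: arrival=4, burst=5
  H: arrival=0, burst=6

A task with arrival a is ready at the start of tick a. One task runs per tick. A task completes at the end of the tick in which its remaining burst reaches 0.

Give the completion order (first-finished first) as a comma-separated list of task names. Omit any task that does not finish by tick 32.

t=0: queue=[B,E,H] q_used=0 → run B
t=1: queue=[B,E,H] q_used=1 → run B
t=2: queue=[B,E,H,F] q_used=2 → run B
t=3: queue=[E,H,F] q_used=0 → run E
t=4: queue=[E,H,F,G] q_used=1 → run E
t=5: queue=[E,H,F,G] q_used=2 → run E
t=6: queue=[E,H,F,G] q_used=3 → run E
t=7: queue=[H,F,G,E] q_used=0 → run H
t=8: queue=[H,F,G,E] q_used=1 → run H
t=9: queue=[H,F,G,E] q_used=2 → run H
t=10: queue=[H,F,G,E] q_used=3 → run H
t=11: queue=[F,G,E,H] q_used=0 → run F
t=12: queue=[F,G,E,H] q_used=1 → run F
t=13: queue=[F,G,E,H] q_used=2 → run F
t=14: queue=[F,G,E,H] q_used=3 → run F
t=15: queue=[G,E,H,F] q_used=0 → run G
t=16: queue=[G,E,H,F] q_used=1 → run G
t=17: queue=[G,E,H,F] q_used=2 → run G
t=18: queue=[G,E,H,F] q_used=3 → run G
t=19: queue=[E,H,F,G] q_used=0 → run E
t=20: queue=[E,H,F,G] q_used=1 → run E
t=21: queue=[E,H,F,G] q_used=2 → run E
t=22: queue=[E,H,F,G] q_used=3 → run E
t=23: queue=[H,F,G] q_used=0 → run H
t=24: queue=[H,F,G] q_used=1 → run H
t=25: queue=[F,G] q_used=0 → run F
t=26: queue=[F,G] q_used=1 → run F
t=27: queue=[F,G] q_used=2 → run F
t=28: queue=[G] q_used=0 → run G
t=29: (idle)
t=30: (idle)
t=31: (idle)
t=32: (idle)

completion order = B, E, H, F, G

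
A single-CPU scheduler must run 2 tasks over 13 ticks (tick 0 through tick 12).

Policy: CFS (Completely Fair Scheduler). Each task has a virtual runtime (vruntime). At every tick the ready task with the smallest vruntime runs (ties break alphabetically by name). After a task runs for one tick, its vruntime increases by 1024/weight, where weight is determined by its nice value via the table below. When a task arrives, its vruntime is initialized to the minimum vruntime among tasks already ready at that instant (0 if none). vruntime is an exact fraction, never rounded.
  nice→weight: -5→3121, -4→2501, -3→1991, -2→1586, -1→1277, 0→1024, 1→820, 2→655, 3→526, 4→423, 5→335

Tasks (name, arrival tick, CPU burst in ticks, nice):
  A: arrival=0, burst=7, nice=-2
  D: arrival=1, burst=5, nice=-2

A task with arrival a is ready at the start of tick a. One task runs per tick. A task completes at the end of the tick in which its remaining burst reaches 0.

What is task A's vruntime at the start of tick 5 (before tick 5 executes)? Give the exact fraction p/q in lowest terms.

vruntime(A, start of tick 5) = 1536/793

t=0: vr[A=0] → run A
t=1: vr[A=512/793 D=512/793] → run A
t=2: vr[A=1024/793 D=512/793] → run D
t=3: vr[A=1024/793 D=1024/793] → run A
t=4: vr[A=1536/793 D=1024/793] → run D
t=5: vr[A=1536/793 D=1536/793] → run A
t=6: vr[A=2048/793 D=1536/793] → run D
t=7: vr[A=2048/793 D=2048/793] → run A
t=8: vr[A=2560/793 D=2048/793] → run D
t=9: vr[A=2560/793 D=2560/793] → run A
t=10: vr[A=3072/793 D=2560/793] → run D
t=11: vr[A=3072/793] → run A
t=12: (idle)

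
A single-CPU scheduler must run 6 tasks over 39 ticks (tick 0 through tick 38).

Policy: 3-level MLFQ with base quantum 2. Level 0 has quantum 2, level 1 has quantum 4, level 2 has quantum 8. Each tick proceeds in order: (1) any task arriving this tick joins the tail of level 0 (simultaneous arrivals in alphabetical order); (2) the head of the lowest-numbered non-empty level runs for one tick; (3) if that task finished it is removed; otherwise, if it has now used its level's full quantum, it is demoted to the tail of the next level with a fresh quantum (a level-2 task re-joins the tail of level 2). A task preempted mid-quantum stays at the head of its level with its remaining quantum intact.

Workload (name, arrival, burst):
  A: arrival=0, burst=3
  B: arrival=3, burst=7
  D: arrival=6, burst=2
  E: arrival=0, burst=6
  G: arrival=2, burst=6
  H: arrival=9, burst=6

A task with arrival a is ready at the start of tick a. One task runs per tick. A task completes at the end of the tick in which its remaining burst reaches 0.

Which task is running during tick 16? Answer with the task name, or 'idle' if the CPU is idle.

t=0: L0/L1/L2 = AE/-/- → run A
t=1: L0/L1/L2 = AE/-/- → run A
t=2: L0/L1/L2 = EG/A/- → run E
t=3: L0/L1/L2 = EGB/A/- → run E
t=4: L0/L1/L2 = GB/AE/- → run G
t=5: L0/L1/L2 = GB/AE/- → run G
t=6: L0/L1/L2 = BD/AEG/- → run B
t=7: L0/L1/L2 = BD/AEG/- → run B
t=8: L0/L1/L2 = D/AEGB/- → run D
t=9: L0/L1/L2 = DH/AEGB/- → run D
t=10: L0/L1/L2 = H/AEGB/- → run H
t=11: L0/L1/L2 = H/AEGB/- → run H
t=12: L0/L1/L2 = -/AEGBH/- → run A
t=13: L0/L1/L2 = -/EGBH/- → run E
t=14: L0/L1/L2 = -/EGBH/- → run E
t=15: L0/L1/L2 = -/EGBH/- → run E
t=16: L0/L1/L2 = -/EGBH/- → run E
t=17: L0/L1/L2 = -/GBH/- → run G
t=18: L0/L1/L2 = -/GBH/- → run G
t=19: L0/L1/L2 = -/GBH/- → run G
t=20: L0/L1/L2 = -/GBH/- → run G
t=21: L0/L1/L2 = -/BH/- → run B
t=22: L0/L1/L2 = -/BH/- → run B
t=23: L0/L1/L2 = -/BH/- → run B
t=24: L0/L1/L2 = -/BH/- → run B
t=25: L0/L1/L2 = -/H/B → run H
t=26: L0/L1/L2 = -/H/B → run H
t=27: L0/L1/L2 = -/H/B → run H
t=28: L0/L1/L2 = -/H/B → run H
t=29: L0/L1/L2 = -/-/B → run B
t=30: (idle)
t=31: (idle)
t=32: (idle)
t=33: (idle)
t=34: (idle)
t=35: (idle)
t=36: (idle)
t=37: (idle)
t=38: (idle)

running at tick 16 = E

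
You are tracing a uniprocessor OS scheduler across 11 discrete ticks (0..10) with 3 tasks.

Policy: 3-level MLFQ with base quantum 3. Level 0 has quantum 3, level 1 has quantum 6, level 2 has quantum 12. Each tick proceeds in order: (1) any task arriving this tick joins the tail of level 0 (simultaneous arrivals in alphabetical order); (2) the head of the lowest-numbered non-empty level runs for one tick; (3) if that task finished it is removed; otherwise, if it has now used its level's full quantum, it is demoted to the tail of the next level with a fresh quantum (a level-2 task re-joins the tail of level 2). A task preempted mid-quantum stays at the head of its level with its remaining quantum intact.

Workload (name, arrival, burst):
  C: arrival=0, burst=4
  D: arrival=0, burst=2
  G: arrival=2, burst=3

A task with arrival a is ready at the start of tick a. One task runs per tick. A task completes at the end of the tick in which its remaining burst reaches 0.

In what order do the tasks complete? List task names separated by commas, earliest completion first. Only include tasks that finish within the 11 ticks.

completion order = D, G, C

t=0: L0/L1/L2 = CD/-/- → run C
t=1: L0/L1/L2 = CD/-/- → run C
t=2: L0/L1/L2 = CDG/-/- → run C
t=3: L0/L1/L2 = DG/C/- → run D
t=4: L0/L1/L2 = DG/C/- → run D
t=5: L0/L1/L2 = G/C/- → run G
t=6: L0/L1/L2 = G/C/- → run G
t=7: L0/L1/L2 = G/C/- → run G
t=8: L0/L1/L2 = -/C/- → run C
t=9: (idle)
t=10: (idle)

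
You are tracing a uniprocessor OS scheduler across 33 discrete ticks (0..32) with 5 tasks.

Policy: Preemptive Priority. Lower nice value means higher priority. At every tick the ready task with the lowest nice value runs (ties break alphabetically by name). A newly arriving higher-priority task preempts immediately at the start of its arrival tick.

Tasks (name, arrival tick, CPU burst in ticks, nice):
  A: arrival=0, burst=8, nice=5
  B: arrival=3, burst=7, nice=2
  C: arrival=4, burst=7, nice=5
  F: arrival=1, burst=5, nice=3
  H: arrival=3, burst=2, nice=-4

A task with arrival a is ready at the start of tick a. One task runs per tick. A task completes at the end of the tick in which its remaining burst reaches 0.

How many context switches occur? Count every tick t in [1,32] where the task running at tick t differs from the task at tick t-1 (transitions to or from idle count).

t=0: ready={A} → run A
t=1: ready={A,F} → run F
t=2: ready={A,F} → run F
t=3: ready={A,B,F,H} → run H
t=4: ready={A,B,C,F,H} → run H
t=5: ready={A,B,C,F} → run B
t=6: ready={A,B,C,F} → run B
t=7: ready={A,B,C,F} → run B
t=8: ready={A,B,C,F} → run B
t=9: ready={A,B,C,F} → run B
t=10: ready={A,B,C,F} → run B
t=11: ready={A,B,C,F} → run B
t=12: ready={A,C,F} → run F
t=13: ready={A,C,F} → run F
t=14: ready={A,C,F} → run F
t=15: ready={A,C} → run A
t=16: ready={A,C} → run A
t=17: ready={A,C} → run A
t=18: ready={A,C} → run A
t=19: ready={A,C} → run A
t=20: ready={A,C} → run A
t=21: ready={A,C} → run A
t=22: ready={C} → run C
t=23: ready={C} → run C
t=24: ready={C} → run C
t=25: ready={C} → run C
t=26: ready={C} → run C
t=27: ready={C} → run C
t=28: ready={C} → run C
t=29: (idle)
t=30: (idle)
t=31: (idle)
t=32: (idle)

context switches = 7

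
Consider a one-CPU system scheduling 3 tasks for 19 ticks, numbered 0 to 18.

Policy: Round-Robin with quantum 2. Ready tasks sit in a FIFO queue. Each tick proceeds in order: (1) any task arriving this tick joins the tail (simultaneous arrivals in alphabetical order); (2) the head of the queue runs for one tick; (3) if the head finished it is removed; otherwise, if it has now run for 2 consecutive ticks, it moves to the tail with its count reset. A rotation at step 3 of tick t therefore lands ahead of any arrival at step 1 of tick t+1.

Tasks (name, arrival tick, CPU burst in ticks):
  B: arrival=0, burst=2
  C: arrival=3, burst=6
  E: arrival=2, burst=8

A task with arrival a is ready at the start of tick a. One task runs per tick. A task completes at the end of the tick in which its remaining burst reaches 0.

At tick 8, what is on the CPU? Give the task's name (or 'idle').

t=0: queue=[B] q_used=0 → run B
t=1: queue=[B] q_used=1 → run B
t=2: queue=[E] q_used=0 → run E
t=3: queue=[E,C] q_used=1 → run E
t=4: queue=[C,E] q_used=0 → run C
t=5: queue=[C,E] q_used=1 → run C
t=6: queue=[E,C] q_used=0 → run E
t=7: queue=[E,C] q_used=1 → run E
t=8: queue=[C,E] q_used=0 → run C
t=9: queue=[C,E] q_used=1 → run C
t=10: queue=[E,C] q_used=0 → run E
t=11: queue=[E,C] q_used=1 → run E
t=12: queue=[C,E] q_used=0 → run C
t=13: queue=[C,E] q_used=1 → run C
t=14: queue=[E] q_used=0 → run E
t=15: queue=[E] q_used=1 → run E
t=16: (idle)
t=17: (idle)
t=18: (idle)

running at tick 8 = C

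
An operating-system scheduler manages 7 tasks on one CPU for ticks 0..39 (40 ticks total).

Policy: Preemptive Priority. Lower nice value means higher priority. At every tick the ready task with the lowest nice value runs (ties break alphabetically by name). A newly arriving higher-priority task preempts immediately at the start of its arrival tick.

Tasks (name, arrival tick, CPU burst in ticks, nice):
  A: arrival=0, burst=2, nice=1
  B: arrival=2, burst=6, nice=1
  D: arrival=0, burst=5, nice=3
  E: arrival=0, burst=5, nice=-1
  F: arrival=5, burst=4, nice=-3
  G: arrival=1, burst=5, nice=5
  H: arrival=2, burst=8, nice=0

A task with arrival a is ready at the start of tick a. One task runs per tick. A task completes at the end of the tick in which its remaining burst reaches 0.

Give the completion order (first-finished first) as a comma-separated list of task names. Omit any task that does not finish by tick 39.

t=0: ready={A,D,E} → run E
t=1: ready={A,D,E,G} → run E
t=2: ready={A,B,D,E,G,H} → run E
t=3: ready={A,B,D,E,G,H} → run E
t=4: ready={A,B,D,E,G,H} → run E
t=5: ready={A,B,D,F,G,H} → run F
t=6: ready={A,B,D,F,G,H} → run F
t=7: ready={A,B,D,F,G,H} → run F
t=8: ready={A,B,D,F,G,H} → run F
t=9: ready={A,B,D,G,H} → run H
t=10: ready={A,B,D,G,H} → run H
t=11: ready={A,B,D,G,H} → run H
t=12: ready={A,B,D,G,H} → run H
t=13: ready={A,B,D,G,H} → run H
t=14: ready={A,B,D,G,H} → run H
t=15: ready={A,B,D,G,H} → run H
t=16: ready={A,B,D,G,H} → run H
t=17: ready={A,B,D,G} → run A
t=18: ready={A,B,D,G} → run A
t=19: ready={B,D,G} → run B
t=20: ready={B,D,G} → run B
t=21: ready={B,D,G} → run B
t=22: ready={B,D,G} → run B
t=23: ready={B,D,G} → run B
t=24: ready={B,D,G} → run B
t=25: ready={D,G} → run D
t=26: ready={D,G} → run D
t=27: ready={D,G} → run D
t=28: ready={D,G} → run D
t=29: ready={D,G} → run D
t=30: ready={G} → run G
t=31: ready={G} → run G
t=32: ready={G} → run G
t=33: ready={G} → run G
t=34: ready={G} → run G
t=35: (idle)
t=36: (idle)
t=37: (idle)
t=38: (idle)
t=39: (idle)

completion order = E, F, H, A, B, D, G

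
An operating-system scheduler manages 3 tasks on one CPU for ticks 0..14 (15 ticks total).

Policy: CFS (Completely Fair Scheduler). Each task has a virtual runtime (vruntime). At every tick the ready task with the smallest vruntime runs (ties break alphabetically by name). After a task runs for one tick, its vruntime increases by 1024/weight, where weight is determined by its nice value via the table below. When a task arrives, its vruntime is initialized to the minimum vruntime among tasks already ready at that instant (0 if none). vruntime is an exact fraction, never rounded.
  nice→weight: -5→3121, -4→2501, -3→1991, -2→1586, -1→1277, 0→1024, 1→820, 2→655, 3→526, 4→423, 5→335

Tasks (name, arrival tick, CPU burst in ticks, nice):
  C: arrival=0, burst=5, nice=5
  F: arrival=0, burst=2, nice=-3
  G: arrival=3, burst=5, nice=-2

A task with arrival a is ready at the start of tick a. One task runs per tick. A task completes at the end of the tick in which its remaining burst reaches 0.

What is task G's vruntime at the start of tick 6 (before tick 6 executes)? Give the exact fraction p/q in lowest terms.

t=0: vr[C=0 F=0] → run C
t=1: vr[C=1024/335 F=0] → run F
t=2: vr[C=1024/335 F=1024/1991] → run F
t=3: vr[C=1024/335 G=1024/335] → run C
t=4: vr[C=2048/335 G=1024/335] → run G
t=5: vr[C=2048/335 G=983552/265655] → run G
t=6: vr[C=2048/335 G=1155072/265655] → run G
t=7: vr[C=2048/335 G=1326592/265655] → run G
t=8: vr[C=2048/335 G=1498112/265655] → run G
t=9: vr[C=2048/335] → run C
t=10: vr[C=3072/335] → run C
t=11: vr[C=4096/335] → run C
t=12: (idle)
t=13: (idle)
t=14: (idle)

vruntime(G, start of tick 6) = 1155072/265655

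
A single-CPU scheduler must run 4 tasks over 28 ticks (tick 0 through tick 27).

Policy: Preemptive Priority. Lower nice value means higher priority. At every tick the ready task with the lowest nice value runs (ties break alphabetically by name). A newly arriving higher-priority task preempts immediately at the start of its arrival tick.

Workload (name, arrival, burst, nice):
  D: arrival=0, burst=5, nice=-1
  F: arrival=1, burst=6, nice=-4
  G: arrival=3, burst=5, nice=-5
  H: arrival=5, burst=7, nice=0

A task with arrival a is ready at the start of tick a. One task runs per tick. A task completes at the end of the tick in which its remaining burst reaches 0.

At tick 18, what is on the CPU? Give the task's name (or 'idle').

t=0: ready={D} → run D
t=1: ready={D,F} → run F
t=2: ready={D,F} → run F
t=3: ready={D,F,G} → run G
t=4: ready={D,F,G} → run G
t=5: ready={D,F,G,H} → run G
t=6: ready={D,F,G,H} → run G
t=7: ready={D,F,G,H} → run G
t=8: ready={D,F,H} → run F
t=9: ready={D,F,H} → run F
t=10: ready={D,F,H} → run F
t=11: ready={D,F,H} → run F
t=12: ready={D,H} → run D
t=13: ready={D,H} → run D
t=14: ready={D,H} → run D
t=15: ready={D,H} → run D
t=16: ready={H} → run H
t=17: ready={H} → run H
t=18: ready={H} → run H
t=19: ready={H} → run H
t=20: ready={H} → run H
t=21: ready={H} → run H
t=22: ready={H} → run H
t=23: (idle)
t=24: (idle)
t=25: (idle)
t=26: (idle)
t=27: (idle)

running at tick 18 = H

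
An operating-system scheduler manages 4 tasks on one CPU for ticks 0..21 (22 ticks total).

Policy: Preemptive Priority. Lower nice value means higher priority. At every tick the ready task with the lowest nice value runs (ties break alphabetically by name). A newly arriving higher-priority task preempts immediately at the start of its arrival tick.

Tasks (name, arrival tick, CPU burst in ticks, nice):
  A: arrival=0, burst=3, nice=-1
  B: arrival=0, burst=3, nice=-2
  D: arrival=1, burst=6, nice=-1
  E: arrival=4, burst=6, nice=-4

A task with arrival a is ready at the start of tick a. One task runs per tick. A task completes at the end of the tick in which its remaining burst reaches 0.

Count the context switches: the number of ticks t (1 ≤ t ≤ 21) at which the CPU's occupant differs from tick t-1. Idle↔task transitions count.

t=0: ready={A,B} → run B
t=1: ready={A,B,D} → run B
t=2: ready={A,B,D} → run B
t=3: ready={A,D} → run A
t=4: ready={A,D,E} → run E
t=5: ready={A,D,E} → run E
t=6: ready={A,D,E} → run E
t=7: ready={A,D,E} → run E
t=8: ready={A,D,E} → run E
t=9: ready={A,D,E} → run E
t=10: ready={A,D} → run A
t=11: ready={A,D} → run A
t=12: ready={D} → run D
t=13: ready={D} → run D
t=14: ready={D} → run D
t=15: ready={D} → run D
t=16: ready={D} → run D
t=17: ready={D} → run D
t=18: (idle)
t=19: (idle)
t=20: (idle)
t=21: (idle)

context switches = 5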